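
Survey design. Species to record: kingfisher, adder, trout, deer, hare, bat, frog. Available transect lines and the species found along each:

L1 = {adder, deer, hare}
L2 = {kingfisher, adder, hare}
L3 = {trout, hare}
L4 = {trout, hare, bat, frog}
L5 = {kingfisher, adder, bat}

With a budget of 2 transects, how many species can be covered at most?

6

Choosing L1, L4 covers {adder, trout, deer, hare, bat, frog} — 6 species.
No choice of 2 transects does better; here kingfisher is left uncovered.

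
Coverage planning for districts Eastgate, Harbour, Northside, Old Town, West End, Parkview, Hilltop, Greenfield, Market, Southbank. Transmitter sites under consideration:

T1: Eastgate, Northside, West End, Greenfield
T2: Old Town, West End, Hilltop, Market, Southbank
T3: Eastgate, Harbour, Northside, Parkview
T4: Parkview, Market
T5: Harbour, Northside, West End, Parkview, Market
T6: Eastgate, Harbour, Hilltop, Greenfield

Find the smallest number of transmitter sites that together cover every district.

T1, T2, T3 together cover {Eastgate, Harbour, Northside, Old Town, West End, Parkview, Hilltop, Greenfield, Market, Southbank} — every district.
No 2 of the 6 transmitter sites cover everything (all 15 pairs fall short), so 3 is minimum.

3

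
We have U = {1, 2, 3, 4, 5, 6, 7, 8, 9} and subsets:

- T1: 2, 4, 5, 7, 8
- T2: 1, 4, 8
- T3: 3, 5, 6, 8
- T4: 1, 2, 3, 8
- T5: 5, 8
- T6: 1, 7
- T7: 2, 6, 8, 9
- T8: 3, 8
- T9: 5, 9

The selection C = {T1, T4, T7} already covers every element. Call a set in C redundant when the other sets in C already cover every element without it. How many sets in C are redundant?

0

Drop T1: 4, 5, 7 uncovered — not redundant.
Drop T4: 1, 3 uncovered — not redundant.
Drop T7: 6, 9 uncovered — not redundant.
None of the sets in C is redundant.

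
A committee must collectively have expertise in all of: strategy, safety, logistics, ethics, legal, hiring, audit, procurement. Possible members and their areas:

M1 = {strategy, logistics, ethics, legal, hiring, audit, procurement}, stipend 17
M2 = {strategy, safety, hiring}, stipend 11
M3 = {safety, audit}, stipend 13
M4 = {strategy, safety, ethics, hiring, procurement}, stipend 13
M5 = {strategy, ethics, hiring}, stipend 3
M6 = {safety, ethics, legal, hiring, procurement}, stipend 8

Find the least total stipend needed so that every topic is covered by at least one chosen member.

M1, M6 cover every topic at stipend 17 + 8 = 25.
Any cover uses at least 2 members; among all covering selections none totals below 25.
Greedy by coverage-per-stipend would pick M5, M6, M1 for 28 — worse than the optimum 25.

25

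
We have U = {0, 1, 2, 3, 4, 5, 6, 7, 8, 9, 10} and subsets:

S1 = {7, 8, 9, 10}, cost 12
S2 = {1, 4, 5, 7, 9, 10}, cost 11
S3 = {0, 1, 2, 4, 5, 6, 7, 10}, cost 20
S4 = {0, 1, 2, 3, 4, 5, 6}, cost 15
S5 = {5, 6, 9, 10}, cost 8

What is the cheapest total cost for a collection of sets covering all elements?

S1, S4 cover every element at cost 12 + 15 = 27.
Any cover uses at least 2 sets; among all covering selections none totals below 27.

27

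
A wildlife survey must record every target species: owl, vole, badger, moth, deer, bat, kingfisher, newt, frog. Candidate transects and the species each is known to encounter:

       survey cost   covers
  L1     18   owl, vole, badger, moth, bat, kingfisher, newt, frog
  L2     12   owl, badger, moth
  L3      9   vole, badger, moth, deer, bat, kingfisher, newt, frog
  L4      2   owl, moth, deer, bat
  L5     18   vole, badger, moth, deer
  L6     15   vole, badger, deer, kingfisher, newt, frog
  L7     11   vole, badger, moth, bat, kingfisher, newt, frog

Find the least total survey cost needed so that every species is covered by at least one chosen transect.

L3, L4 cover every species at survey cost 9 + 2 = 11.
Any cover uses at least 2 transects; among all covering selections none totals below 11.

11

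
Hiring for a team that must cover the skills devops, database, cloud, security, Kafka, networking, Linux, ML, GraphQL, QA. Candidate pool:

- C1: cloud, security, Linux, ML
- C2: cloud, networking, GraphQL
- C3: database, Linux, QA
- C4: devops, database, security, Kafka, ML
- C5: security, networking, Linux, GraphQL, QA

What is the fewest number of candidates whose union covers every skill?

C1, C4, C5 together cover {devops, database, cloud, security, Kafka, networking, Linux, ML, GraphQL, QA} — every skill.
No 2 of the 5 candidates cover everything (all 10 pairs fall short), so 3 is minimum.

3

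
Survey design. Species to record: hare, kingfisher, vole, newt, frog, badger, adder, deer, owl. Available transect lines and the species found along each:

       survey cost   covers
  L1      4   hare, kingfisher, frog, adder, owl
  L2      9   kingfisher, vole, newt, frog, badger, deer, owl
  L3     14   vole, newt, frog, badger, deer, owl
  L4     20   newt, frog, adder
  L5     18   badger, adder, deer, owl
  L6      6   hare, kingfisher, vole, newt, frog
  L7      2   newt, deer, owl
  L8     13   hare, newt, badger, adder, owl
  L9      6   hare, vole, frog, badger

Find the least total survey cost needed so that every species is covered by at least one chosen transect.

12

L1, L7, L9 cover every species at survey cost 4 + 2 + 6 = 12.
Any cover uses at least 2 transects; among all covering selections none totals below 12.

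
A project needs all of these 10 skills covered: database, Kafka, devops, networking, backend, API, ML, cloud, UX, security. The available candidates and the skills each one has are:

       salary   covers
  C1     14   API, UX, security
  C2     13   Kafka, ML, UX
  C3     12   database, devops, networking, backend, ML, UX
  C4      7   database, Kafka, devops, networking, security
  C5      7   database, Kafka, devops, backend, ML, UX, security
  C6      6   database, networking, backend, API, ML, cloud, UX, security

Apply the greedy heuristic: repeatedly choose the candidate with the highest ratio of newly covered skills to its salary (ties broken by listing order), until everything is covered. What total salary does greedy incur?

13

Pick 1: C6 adds 8 new (database, networking, backend, API, ML, cloud, UX, security) at salary 6 (ratio 8/6).
Pick 2: C4 adds 2 new (Kafka, devops) at salary 7 (ratio 2/7).
Greedy total salary: 6 + 7 = 13.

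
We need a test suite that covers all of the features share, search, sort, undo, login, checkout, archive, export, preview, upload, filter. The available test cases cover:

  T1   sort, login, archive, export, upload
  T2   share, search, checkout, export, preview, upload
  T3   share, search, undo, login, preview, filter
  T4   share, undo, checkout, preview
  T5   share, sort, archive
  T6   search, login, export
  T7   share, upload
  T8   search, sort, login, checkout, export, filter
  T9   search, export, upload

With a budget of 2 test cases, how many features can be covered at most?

10

Choosing T1, T3 covers {share, search, sort, undo, login, archive, export, preview, upload, filter} — 10 features.
No choice of 2 test cases does better; here checkout is left uncovered.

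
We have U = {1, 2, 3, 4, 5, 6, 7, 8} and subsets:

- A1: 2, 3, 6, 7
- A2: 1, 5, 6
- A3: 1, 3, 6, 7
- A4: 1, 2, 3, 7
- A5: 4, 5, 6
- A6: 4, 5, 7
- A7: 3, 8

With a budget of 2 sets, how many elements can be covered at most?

7

Choosing A4, A5 covers {1, 2, 3, 4, 5, 6, 7} — 7 elements.
No choice of 2 sets does better; here 8 is left uncovered.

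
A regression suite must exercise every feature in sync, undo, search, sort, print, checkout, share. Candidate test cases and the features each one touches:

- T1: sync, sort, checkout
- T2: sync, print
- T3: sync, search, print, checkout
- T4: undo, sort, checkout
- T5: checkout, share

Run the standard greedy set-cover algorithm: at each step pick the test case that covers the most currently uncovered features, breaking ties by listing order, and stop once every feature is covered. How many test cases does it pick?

Pick 1: T3 covers 4 new features (sync, search, print, checkout).
Pick 2: T4 covers 2 new features (undo, sort).
Pick 3: T5 covers 1 new features (share).
Greedy uses 3 test cases.

3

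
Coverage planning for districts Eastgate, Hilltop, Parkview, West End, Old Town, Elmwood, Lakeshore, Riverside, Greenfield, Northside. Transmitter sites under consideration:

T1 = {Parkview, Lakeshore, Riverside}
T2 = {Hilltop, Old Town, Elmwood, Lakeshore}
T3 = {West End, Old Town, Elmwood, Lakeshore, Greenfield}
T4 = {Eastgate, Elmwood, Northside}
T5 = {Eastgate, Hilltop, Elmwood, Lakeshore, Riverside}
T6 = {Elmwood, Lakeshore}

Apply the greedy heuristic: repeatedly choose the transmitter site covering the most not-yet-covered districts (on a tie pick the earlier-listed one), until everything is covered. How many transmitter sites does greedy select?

Pick 1: T3 covers 5 new districts (West End, Old Town, Elmwood, Lakeshore, Greenfield).
Pick 2: T5 covers 3 new districts (Eastgate, Hilltop, Riverside).
Pick 3: T1 covers 1 new districts (Parkview).
Pick 4: T4 covers 1 new districts (Northside).
Greedy uses 4 transmitter sites.

4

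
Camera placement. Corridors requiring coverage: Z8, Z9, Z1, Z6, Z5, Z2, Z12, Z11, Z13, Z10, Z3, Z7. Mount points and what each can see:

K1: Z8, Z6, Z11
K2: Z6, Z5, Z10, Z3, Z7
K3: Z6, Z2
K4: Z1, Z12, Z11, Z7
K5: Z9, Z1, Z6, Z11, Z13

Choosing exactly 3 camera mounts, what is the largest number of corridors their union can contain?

10

Choosing K1, K2, K5 covers {Z8, Z9, Z1, Z6, Z5, Z11, Z13, Z10, Z3, Z7} — 10 corridors.
No choice of 3 camera mounts does better; here Z2, Z12 are left uncovered.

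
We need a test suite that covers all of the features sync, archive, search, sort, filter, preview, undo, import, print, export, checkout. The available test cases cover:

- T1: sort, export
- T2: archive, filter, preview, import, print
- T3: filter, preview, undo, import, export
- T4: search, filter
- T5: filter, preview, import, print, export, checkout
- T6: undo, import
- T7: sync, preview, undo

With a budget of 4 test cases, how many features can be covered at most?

10

Choosing T1, T2, T4, T7 covers {sync, archive, search, sort, filter, preview, undo, import, print, export} — 10 features.
No choice of 4 test cases does better; here checkout is left uncovered.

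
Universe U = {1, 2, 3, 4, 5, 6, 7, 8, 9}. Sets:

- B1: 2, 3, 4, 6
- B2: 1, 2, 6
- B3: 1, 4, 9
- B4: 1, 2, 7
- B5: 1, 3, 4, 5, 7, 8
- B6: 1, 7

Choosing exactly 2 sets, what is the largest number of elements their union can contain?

Choosing B1, B5 covers {1, 2, 3, 4, 5, 6, 7, 8} — 8 elements.
No choice of 2 sets does better; here 9 is left uncovered.

8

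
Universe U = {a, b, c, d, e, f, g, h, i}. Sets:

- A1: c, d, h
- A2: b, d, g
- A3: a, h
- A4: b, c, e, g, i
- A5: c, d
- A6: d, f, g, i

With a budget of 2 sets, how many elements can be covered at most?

7

Choosing A1, A4 covers {b, c, d, e, g, h, i} — 7 elements.
No choice of 2 sets does better; here a, f are left uncovered.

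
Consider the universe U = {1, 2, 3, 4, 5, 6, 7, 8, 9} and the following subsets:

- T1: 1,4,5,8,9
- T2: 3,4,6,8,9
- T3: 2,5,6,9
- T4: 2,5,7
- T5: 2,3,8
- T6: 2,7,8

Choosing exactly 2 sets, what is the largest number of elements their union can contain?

8

Choosing T2, T4 covers {2, 3, 4, 5, 6, 7, 8, 9} — 8 elements.
No choice of 2 sets does better; here 1 is left uncovered.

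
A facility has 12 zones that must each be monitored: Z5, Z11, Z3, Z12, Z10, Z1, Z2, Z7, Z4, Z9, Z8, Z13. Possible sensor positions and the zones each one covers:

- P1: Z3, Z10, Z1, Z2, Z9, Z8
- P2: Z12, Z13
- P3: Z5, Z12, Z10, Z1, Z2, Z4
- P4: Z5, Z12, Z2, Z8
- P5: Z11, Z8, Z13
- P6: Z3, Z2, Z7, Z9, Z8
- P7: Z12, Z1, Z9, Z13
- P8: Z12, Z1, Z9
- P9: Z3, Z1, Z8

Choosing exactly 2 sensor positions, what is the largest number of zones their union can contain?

Choosing P3, P6 covers {Z5, Z3, Z12, Z10, Z1, Z2, Z7, Z4, Z9, Z8} — 10 zones.
No choice of 2 sensor positions does better; here Z11, Z13 are left uncovered.

10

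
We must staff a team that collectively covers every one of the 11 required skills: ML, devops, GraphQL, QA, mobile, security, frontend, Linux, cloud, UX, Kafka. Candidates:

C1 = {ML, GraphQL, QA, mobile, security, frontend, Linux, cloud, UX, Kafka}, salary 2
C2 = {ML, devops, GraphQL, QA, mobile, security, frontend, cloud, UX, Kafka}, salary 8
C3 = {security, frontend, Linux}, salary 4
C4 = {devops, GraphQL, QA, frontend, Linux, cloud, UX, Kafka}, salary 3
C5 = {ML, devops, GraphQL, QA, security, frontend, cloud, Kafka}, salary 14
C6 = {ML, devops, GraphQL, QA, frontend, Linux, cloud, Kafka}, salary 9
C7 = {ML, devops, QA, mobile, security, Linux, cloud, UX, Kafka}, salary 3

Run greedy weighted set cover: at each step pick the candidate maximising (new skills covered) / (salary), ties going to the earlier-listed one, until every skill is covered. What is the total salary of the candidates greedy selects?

5

Pick 1: C1 adds 10 new (ML, GraphQL, QA, mobile, security, frontend, Linux, cloud, UX, Kafka) at salary 2 (ratio 10/2).
Pick 2: C4 adds 1 new (devops) at salary 3 (ratio 1/3).
Greedy total salary: 2 + 3 = 5.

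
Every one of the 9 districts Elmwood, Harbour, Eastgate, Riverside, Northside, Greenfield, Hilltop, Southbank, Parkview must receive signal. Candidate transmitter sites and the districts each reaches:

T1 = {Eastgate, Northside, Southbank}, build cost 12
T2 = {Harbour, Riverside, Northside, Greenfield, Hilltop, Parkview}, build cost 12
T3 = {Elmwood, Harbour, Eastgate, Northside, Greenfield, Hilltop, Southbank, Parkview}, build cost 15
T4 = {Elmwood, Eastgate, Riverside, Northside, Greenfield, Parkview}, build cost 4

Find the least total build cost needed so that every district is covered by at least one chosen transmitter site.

T3, T4 cover every district at build cost 15 + 4 = 19.
Any cover uses at least 2 transmitter sites; among all covering selections none totals below 19.

19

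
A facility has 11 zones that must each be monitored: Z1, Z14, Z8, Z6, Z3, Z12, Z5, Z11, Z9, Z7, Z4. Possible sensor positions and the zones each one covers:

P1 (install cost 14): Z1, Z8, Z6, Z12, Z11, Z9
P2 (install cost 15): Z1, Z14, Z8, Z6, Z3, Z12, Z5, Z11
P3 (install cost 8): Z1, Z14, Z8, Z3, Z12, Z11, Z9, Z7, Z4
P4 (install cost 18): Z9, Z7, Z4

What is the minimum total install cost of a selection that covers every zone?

23

P2, P3 cover every zone at install cost 15 + 8 = 23.
Any cover uses at least 2 sensor positions; among all covering selections none totals below 23.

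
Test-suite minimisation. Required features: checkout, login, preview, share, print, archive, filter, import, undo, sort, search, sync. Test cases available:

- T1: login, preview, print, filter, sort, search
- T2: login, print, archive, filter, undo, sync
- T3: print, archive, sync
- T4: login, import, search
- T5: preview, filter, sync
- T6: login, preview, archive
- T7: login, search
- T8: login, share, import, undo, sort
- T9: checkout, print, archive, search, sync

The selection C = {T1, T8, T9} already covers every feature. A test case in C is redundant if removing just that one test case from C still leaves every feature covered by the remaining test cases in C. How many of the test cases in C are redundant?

0

Drop T1: preview, filter uncovered — not redundant.
Drop T8: share, import, undo uncovered — not redundant.
Drop T9: checkout, archive, sync uncovered — not redundant.
None of the test cases in C is redundant.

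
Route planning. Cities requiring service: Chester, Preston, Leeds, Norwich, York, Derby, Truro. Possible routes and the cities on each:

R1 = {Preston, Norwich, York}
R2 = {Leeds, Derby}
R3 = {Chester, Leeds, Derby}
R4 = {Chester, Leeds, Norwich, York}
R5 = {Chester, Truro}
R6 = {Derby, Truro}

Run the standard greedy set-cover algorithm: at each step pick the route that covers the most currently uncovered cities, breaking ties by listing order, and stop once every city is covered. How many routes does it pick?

Pick 1: R4 covers 4 new cities (Chester, Leeds, Norwich, York).
Pick 2: R6 covers 2 new cities (Derby, Truro).
Pick 3: R1 covers 1 new cities (Preston).
Greedy uses 3 routes.

3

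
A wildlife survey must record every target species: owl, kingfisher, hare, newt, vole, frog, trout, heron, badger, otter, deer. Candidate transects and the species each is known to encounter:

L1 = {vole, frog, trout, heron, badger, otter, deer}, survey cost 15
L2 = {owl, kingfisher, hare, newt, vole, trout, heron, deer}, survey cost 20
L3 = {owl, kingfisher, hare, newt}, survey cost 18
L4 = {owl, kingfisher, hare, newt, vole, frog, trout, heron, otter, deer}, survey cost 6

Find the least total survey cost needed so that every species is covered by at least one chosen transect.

21

L1, L4 cover every species at survey cost 15 + 6 = 21.
Any cover uses at least 2 transects; among all covering selections none totals below 21.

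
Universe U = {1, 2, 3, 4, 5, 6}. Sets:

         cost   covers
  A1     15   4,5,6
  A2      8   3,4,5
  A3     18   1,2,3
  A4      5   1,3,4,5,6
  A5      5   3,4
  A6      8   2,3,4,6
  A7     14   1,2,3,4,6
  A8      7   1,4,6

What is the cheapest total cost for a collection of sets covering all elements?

13

A4, A6 cover every element at cost 5 + 8 = 13.
Any cover uses at least 2 sets; among all covering selections none totals below 13.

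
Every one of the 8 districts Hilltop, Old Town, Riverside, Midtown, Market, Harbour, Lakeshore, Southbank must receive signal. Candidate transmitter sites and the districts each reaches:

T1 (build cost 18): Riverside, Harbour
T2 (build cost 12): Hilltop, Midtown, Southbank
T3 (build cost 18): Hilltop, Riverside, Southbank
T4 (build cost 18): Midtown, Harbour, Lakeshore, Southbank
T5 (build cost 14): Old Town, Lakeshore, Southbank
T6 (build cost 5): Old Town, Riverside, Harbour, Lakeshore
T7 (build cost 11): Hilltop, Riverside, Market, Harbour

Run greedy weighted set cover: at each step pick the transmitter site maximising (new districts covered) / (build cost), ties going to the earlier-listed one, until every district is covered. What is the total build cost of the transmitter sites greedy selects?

Pick 1: T6 adds 4 new (Old Town, Riverside, Harbour, Lakeshore) at build cost 5 (ratio 4/5).
Pick 2: T2 adds 3 new (Hilltop, Midtown, Southbank) at build cost 12 (ratio 3/12).
Pick 3: T7 adds 1 new (Market) at build cost 11 (ratio 1/11).
Greedy total build cost: 5 + 12 + 11 = 28.

28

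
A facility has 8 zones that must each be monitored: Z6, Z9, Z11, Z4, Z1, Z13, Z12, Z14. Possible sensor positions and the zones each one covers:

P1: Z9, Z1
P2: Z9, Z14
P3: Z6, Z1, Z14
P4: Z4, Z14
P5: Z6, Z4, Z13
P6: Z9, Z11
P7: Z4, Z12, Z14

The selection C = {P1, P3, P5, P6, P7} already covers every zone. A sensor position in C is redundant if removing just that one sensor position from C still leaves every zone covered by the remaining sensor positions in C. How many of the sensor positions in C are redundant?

Drop P1: the rest still cover every zone — redundant.
Drop P3: the rest still cover every zone — redundant.
Drop P5: Z13 uncovered — not redundant.
Drop P6: Z11 uncovered — not redundant.
Drop P7: Z12 uncovered — not redundant.
2 redundant: P1, P3.

2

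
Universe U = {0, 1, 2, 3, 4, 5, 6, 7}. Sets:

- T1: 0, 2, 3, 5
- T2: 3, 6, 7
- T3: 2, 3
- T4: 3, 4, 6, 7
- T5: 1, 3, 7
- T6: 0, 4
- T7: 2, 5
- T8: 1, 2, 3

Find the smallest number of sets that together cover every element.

3

T1, T4, T5 together cover {0, 1, 2, 3, 4, 5, 6, 7} — every element.
No 2 of the 8 sets cover everything (all 28 pairs fall short), so 3 is minimum.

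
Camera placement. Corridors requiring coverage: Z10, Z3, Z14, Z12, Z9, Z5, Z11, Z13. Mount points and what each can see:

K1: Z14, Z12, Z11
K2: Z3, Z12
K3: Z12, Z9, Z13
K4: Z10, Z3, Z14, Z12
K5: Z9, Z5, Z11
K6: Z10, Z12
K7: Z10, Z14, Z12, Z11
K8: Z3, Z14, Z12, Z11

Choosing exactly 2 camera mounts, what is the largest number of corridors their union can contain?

7

Choosing K4, K5 covers {Z10, Z3, Z14, Z12, Z9, Z5, Z11} — 7 corridors.
No choice of 2 camera mounts does better; here Z13 is left uncovered.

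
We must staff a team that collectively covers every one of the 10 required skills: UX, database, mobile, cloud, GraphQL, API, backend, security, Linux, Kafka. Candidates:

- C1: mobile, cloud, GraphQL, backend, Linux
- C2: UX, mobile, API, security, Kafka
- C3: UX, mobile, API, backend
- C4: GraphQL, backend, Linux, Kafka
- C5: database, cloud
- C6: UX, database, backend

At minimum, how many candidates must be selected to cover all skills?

3

C1, C2, C5 together cover {UX, database, mobile, cloud, GraphQL, API, backend, security, Linux, Kafka} — every skill.
No 2 of the 6 candidates cover everything (all 15 pairs fall short), so 3 is minimum.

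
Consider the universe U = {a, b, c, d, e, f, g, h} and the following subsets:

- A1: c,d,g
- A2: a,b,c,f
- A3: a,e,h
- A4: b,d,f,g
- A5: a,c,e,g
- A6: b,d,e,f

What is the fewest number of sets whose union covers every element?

3

A1, A2, A3 together cover {a, b, c, d, e, f, g, h} — every element.
No 2 of the 6 sets cover everything (all 15 pairs fall short), so 3 is minimum.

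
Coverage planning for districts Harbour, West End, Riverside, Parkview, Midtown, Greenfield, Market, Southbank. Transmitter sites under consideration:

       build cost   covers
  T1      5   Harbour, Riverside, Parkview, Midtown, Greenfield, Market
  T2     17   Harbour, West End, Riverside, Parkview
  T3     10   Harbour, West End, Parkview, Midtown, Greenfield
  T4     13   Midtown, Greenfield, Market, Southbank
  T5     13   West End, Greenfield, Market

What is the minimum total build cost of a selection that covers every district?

28

T1, T3, T4 cover every district at build cost 5 + 10 + 13 = 28.
Any cover uses at least 2 transmitter sites; among all covering selections none totals below 28.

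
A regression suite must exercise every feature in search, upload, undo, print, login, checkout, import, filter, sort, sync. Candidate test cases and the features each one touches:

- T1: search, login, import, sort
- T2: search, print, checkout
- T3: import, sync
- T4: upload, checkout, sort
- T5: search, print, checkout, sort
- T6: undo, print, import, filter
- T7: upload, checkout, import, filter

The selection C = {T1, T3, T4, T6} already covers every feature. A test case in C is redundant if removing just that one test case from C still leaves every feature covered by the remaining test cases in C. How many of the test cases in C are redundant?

0

Drop T1: search, login uncovered — not redundant.
Drop T3: sync uncovered — not redundant.
Drop T4: upload, checkout uncovered — not redundant.
Drop T6: undo, print, filter uncovered — not redundant.
None of the test cases in C is redundant.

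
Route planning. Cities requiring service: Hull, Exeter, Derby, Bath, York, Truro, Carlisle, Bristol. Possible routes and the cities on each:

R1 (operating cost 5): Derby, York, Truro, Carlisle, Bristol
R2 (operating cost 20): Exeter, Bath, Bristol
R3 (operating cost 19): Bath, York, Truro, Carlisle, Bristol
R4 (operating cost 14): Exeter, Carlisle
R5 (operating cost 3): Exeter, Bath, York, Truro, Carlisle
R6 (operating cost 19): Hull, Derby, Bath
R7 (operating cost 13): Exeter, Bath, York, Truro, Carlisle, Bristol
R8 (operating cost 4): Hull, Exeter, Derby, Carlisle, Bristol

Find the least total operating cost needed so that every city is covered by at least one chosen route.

R5, R8 cover every city at operating cost 3 + 4 = 7.
Any cover uses at least 2 routes; among all covering selections none totals below 7.

7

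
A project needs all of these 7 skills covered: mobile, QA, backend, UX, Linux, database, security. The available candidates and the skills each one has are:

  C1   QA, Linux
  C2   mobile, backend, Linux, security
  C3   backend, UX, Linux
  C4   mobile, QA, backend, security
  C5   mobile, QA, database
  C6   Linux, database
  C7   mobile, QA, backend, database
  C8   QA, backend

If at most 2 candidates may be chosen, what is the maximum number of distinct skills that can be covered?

6

Choosing C2, C5 covers {mobile, QA, backend, Linux, database, security} — 6 skills.
No choice of 2 candidates does better; here UX is left uncovered.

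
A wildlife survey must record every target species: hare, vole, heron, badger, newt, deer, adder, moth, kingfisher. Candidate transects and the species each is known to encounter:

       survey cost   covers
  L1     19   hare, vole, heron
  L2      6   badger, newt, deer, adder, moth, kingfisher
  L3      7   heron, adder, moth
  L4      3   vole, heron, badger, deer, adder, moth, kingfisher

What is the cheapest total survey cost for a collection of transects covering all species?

L1, L2 cover every species at survey cost 19 + 6 = 25.
Any cover uses at least 2 transects; among all covering selections none totals below 25.
Greedy by coverage-per-survey cost would pick L4, L2, L1 for 28 — worse than the optimum 25.

25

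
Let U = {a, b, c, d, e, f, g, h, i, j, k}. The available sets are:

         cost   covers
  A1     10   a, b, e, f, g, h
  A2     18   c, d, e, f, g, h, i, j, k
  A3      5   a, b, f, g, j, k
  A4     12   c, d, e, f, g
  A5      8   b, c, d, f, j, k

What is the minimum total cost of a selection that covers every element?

23

A2, A3 cover every element at cost 18 + 5 = 23.
Any cover uses at least 2 sets; among all covering selections none totals below 23.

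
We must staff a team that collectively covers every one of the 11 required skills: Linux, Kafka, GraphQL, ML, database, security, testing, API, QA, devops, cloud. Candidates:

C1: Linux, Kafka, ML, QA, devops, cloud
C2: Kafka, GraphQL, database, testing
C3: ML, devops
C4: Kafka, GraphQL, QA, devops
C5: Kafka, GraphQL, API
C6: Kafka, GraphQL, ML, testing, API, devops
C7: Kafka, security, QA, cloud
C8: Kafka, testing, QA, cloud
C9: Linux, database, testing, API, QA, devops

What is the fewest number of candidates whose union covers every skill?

C6, C7, C9 together cover {Linux, Kafka, GraphQL, ML, database, security, testing, API, QA, devops, cloud} — every skill.
No 2 of the 9 candidates cover everything (all 36 pairs fall short), so 3 is minimum.

3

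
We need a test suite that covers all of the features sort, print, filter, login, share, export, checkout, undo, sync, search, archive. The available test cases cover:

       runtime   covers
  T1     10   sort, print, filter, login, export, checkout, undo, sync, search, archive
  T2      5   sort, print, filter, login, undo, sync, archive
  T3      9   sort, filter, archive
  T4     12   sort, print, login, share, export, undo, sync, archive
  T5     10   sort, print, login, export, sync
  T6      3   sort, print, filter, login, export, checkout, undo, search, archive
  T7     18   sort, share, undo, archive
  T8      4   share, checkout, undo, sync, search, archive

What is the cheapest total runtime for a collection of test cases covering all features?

T6, T8 cover every feature at runtime 3 + 4 = 7.
Any cover uses at least 2 test cases; among all covering selections none totals below 7.

7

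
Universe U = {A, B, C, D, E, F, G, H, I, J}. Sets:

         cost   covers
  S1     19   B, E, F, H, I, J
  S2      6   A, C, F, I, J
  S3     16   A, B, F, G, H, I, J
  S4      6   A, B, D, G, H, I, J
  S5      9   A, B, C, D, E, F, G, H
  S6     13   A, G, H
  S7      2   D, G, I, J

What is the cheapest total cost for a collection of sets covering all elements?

11

S5, S7 cover every element at cost 9 + 2 = 11.
Any cover uses at least 2 sets; among all covering selections none totals below 11.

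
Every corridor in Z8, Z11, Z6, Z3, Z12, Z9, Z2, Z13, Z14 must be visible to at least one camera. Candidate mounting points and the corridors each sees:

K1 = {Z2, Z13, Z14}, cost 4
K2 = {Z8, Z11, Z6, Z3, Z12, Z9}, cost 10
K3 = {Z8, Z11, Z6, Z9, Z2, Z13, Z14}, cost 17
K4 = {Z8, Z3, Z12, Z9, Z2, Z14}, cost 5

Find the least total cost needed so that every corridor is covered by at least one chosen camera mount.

14

K1, K2 cover every corridor at cost 4 + 10 = 14.
Any cover uses at least 2 camera mounts; among all covering selections none totals below 14.
Greedy by coverage-per-cost would pick K4, K1, K2 for 19 — worse than the optimum 14.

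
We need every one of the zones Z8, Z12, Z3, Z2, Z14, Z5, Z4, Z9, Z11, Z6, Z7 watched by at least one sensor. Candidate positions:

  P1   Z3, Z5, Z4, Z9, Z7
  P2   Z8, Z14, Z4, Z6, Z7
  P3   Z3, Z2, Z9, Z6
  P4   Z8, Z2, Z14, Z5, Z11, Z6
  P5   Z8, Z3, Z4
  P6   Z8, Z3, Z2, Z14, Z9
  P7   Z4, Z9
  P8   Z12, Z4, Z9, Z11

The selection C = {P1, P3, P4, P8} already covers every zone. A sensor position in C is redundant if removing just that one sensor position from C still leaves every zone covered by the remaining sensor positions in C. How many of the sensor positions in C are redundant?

1

Drop P1: Z7 uncovered — not redundant.
Drop P3: the rest still cover every zone — redundant.
Drop P4: Z8, Z14 uncovered — not redundant.
Drop P8: Z12 uncovered — not redundant.
1 redundant: P3.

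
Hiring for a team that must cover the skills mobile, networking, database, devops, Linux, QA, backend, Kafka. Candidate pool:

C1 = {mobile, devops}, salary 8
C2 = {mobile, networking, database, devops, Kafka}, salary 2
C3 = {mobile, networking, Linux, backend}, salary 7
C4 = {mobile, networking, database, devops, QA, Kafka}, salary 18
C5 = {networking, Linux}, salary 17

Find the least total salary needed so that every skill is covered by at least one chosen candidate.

25

C3, C4 cover every skill at salary 7 + 18 = 25.
Any cover uses at least 2 candidates; among all covering selections none totals below 25.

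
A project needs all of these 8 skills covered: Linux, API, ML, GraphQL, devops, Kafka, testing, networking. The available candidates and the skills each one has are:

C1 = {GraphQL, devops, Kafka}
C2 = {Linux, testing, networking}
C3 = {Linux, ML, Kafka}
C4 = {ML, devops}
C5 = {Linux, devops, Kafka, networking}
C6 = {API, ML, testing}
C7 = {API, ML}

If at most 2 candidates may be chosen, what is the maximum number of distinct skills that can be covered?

Choosing C5, C6 covers {Linux, API, ML, devops, Kafka, testing, networking} — 7 skills.
No choice of 2 candidates does better; here GraphQL is left uncovered.

7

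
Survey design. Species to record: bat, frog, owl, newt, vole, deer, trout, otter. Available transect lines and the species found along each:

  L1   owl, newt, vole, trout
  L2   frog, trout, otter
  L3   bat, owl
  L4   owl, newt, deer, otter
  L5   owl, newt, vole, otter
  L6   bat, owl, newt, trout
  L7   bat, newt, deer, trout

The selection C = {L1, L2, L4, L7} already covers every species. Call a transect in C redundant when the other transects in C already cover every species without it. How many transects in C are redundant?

Drop L1: vole uncovered — not redundant.
Drop L2: frog uncovered — not redundant.
Drop L4: the rest still cover every species — redundant.
Drop L7: bat uncovered — not redundant.
1 redundant: L4.

1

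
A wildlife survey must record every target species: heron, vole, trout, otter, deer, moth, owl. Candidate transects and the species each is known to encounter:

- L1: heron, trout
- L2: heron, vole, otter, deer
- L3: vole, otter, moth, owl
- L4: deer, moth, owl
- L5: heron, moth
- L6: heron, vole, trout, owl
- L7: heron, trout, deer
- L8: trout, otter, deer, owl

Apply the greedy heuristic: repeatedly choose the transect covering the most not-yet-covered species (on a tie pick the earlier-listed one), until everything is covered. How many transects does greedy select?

3

Pick 1: L2 covers 4 new species (heron, vole, otter, deer).
Pick 2: L3 covers 2 new species (moth, owl).
Pick 3: L1 covers 1 new species (trout).
Greedy uses 3 transects. (The true minimum is 2.)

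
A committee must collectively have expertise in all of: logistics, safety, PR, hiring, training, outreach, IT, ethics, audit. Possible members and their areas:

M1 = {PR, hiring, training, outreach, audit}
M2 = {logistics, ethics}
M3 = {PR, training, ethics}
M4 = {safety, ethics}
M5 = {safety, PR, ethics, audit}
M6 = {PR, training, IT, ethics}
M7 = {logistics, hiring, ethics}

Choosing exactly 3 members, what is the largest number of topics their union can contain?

Choosing M1, M2, M4 covers {logistics, safety, PR, hiring, training, outreach, ethics, audit} — 8 topics.
No choice of 3 members does better; here IT is left uncovered.

8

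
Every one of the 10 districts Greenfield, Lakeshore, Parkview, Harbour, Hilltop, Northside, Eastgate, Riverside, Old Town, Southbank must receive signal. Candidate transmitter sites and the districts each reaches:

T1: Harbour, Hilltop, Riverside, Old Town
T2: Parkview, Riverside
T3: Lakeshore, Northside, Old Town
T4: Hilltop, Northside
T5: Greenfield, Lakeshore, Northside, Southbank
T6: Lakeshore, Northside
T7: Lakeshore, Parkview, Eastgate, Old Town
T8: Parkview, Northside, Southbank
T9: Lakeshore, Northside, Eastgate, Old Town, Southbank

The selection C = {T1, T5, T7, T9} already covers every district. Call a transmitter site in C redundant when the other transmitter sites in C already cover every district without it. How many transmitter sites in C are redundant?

1

Drop T1: Harbour, Hilltop, Riverside uncovered — not redundant.
Drop T5: Greenfield uncovered — not redundant.
Drop T7: Parkview uncovered — not redundant.
Drop T9: the rest still cover every district — redundant.
1 redundant: T9.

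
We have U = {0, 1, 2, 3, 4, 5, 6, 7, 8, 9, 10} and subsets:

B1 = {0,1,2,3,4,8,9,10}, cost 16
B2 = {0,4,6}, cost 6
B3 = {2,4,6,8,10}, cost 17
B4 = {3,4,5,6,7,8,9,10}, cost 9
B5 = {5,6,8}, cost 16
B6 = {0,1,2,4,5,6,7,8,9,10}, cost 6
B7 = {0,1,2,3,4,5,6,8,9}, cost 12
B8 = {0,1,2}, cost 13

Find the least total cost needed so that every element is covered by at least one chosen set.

15

B4, B6 cover every element at cost 9 + 6 = 15.
Any cover uses at least 2 sets; among all covering selections none totals below 15.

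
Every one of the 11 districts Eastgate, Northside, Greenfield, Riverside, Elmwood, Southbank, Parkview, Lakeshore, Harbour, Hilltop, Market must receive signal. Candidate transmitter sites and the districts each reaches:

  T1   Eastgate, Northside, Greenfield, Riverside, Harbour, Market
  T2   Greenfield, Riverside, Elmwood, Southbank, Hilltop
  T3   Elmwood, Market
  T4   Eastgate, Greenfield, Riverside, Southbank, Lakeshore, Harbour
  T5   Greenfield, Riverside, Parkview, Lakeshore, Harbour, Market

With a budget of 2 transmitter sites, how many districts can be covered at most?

9

Choosing T1, T2 covers {Eastgate, Northside, Greenfield, Riverside, Elmwood, Southbank, Harbour, Hilltop, Market} — 9 districts.
No choice of 2 transmitter sites does better; here Parkview, Lakeshore are left uncovered.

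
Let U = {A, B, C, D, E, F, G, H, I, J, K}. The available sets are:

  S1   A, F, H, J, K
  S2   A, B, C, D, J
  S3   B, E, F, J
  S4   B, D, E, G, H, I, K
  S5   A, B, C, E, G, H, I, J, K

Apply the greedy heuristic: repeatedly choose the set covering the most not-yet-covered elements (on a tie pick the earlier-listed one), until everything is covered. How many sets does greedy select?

3

Pick 1: S5 covers 9 new elements (A, B, C, E, G, H, I, J, K).
Pick 2: S1 covers 1 new elements (F).
Pick 3: S2 covers 1 new elements (D).
Greedy uses 3 sets.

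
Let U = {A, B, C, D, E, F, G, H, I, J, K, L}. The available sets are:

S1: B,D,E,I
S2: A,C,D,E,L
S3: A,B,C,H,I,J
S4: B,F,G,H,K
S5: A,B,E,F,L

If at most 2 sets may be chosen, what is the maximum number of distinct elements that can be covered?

10

Choosing S2, S4 covers {A, B, C, D, E, F, G, H, K, L} — 10 elements.
No choice of 2 sets does better; here I, J are left uncovered.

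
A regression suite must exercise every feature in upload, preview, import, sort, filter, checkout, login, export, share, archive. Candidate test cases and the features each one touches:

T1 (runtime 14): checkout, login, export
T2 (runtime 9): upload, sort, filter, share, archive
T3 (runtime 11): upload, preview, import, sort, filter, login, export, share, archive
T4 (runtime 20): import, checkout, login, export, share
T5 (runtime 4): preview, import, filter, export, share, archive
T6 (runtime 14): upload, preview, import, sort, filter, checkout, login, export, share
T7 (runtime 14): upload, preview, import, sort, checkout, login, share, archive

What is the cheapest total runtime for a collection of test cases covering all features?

T5, T6 cover every feature at runtime 4 + 14 = 18.
Any cover uses at least 2 test cases; among all covering selections none totals below 18.

18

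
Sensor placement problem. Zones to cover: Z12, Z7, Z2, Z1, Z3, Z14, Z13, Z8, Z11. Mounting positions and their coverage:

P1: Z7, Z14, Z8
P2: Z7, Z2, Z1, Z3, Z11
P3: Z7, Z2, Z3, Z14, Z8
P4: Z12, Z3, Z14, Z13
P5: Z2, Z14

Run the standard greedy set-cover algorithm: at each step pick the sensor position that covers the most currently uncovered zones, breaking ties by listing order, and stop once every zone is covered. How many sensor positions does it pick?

3

Pick 1: P2 covers 5 new zones (Z7, Z2, Z1, Z3, Z11).
Pick 2: P4 covers 3 new zones (Z12, Z14, Z13).
Pick 3: P1 covers 1 new zones (Z8).
Greedy uses 3 sensor positions.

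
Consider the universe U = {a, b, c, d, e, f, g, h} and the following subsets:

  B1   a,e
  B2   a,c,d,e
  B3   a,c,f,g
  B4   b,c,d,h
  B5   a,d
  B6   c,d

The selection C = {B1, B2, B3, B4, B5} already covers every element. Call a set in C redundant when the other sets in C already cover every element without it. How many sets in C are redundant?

3

Drop B1: the rest still cover every element — redundant.
Drop B2: the rest still cover every element — redundant.
Drop B3: f, g uncovered — not redundant.
Drop B4: b, h uncovered — not redundant.
Drop B5: the rest still cover every element — redundant.
3 redundant: B1, B2, B5.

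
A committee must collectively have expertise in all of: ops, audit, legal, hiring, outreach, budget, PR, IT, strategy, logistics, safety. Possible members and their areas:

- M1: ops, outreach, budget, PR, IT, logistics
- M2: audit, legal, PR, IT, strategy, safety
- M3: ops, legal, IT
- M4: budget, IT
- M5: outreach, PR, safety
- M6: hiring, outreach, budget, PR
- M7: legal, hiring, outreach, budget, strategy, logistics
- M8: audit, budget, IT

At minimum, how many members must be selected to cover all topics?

M1, M2, M6 together cover {ops, audit, legal, hiring, outreach, budget, PR, IT, strategy, logistics, safety} — every topic.
No 2 of the 8 members cover everything (all 28 pairs fall short), so 3 is minimum.

3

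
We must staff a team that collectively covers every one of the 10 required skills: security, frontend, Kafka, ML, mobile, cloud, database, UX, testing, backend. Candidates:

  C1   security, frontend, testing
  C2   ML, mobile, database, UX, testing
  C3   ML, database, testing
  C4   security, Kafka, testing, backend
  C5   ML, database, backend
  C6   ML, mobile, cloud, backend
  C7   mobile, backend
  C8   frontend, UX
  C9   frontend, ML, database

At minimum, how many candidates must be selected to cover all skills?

4

C1, C2, C4, C6 together cover {security, frontend, Kafka, ML, mobile, cloud, database, UX, testing, backend} — every skill.
No 3 of the 9 candidates cover everything (all 84 triples fall short), so 4 is minimum.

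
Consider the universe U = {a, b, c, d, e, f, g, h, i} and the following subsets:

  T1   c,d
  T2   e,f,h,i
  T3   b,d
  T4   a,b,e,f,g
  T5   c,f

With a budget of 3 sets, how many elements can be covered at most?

Choosing T1, T2, T4 covers {a, b, c, d, e, f, g, h, i} — 9 elements.
That is all 9 elements.

9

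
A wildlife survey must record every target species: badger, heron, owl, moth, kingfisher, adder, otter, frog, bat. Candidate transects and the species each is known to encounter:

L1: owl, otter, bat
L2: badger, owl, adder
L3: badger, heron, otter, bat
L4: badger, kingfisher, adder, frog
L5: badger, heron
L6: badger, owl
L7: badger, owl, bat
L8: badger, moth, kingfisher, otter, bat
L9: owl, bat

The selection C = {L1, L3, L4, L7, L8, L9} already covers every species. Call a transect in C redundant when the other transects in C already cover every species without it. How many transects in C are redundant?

Drop L1: the rest still cover every species — redundant.
Drop L3: heron uncovered — not redundant.
Drop L4: adder, frog uncovered — not redundant.
Drop L7: the rest still cover every species — redundant.
Drop L8: moth uncovered — not redundant.
Drop L9: the rest still cover every species — redundant.
3 redundant: L1, L7, L9.

3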